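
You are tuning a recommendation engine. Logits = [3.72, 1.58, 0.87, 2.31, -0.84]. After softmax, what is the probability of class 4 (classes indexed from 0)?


Exponentials: e^3.72=41.2644, e^1.58=4.855, e^0.87=2.3869, e^2.31=10.0744, e^-0.84=0.4317
Sum = 59.0124
Softmax = [0.6992, 0.0823, 0.0404, 0.1707, 0.0073]
p[4] = 0.4317/59.0124 = 0.0073

0.0073


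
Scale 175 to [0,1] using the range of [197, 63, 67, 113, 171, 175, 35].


min=35, max=197
(175-35)/(197-35) = 140/162 = 0.8642

0.8642


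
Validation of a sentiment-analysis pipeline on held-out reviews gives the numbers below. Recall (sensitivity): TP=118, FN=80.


Recall = TP/(TP+FN)
= 118/(118+80)
= 118/198 = 59.6%

59.6%


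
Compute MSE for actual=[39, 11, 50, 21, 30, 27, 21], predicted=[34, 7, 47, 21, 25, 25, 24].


Squared errors: (39-34)²=25, (11-7)²=16, (50-47)²=9, (21-21)²=0, (30-25)²=25, (27-25)²=4, (21-24)²=9
Sum = 88
MSE = 88/7 = 88/7

88/7


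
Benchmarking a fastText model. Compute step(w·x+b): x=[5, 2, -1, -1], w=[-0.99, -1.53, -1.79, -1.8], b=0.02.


z = (5)·(-0.99) + (2)·(-1.53) + (-1)·(-1.79) + (-1)·(-1.8) + 0.02
  = -4.4
step(z) = 0 (z<0)

0


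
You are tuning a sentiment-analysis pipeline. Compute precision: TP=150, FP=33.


Precision = TP/(TP+FP)
= 150/(150+33)
= 150/183 = 81.97%

81.97%


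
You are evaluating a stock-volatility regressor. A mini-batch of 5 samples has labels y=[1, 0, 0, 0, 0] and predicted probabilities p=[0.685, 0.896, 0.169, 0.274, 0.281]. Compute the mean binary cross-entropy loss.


L[0] = -ln(0.685) = 0.3783
L[1] = -ln(1-0.896) = -ln(0.104) = 2.2634
L[2] = -ln(1-0.169) = -ln(0.831) = 0.1851
L[3] = -ln(1-0.274) = -ln(0.726) = 0.3202
L[4] = -ln(1-0.281) = -ln(0.719) = 0.3299
mean = (0.3783 + 2.2634 + 0.1851 + 0.3202 + 0.3299)/5 = 0.6954

0.6954


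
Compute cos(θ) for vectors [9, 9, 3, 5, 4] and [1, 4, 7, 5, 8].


A·B = 9·1 + 9·4 + 3·7 + 5·5 + 4·8 = 123
‖A‖ = √212 = 14.5602, ‖B‖ = √155 = 12.4499
cos = 123/(√212·√155) = 123/√32860 = 0.6785

0.6785


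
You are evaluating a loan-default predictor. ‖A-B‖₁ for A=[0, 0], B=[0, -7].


d = |0-0| + |0+ 7|
  = 0 + 7
  = 7

7


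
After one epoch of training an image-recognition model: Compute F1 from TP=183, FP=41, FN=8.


Precision = 183/224 = 0.817
Recall = 183/191 = 0.9581
F1 = 2·P·R/(P+R) = 2·TP/(2·TP+FP+FN) = 366/(366+41+8) = 366/415 = 0.8819

0.8819


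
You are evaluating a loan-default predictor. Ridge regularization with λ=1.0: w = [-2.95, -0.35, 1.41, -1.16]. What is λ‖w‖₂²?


‖w‖₂² = (-2.95)² + (-0.35)² + (1.41)² + (-1.16)²
     = 8.7025 + 0.1225 + 1.9881 + 1.3456
     = 12.1587
λ·‖w‖₂² = 1.0·12.1587 = 12.1587

12.1587


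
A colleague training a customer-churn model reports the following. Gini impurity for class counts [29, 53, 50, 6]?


Probabilities: [29/138, 53/138, 50/138, 6/138] ≈ [0.2101, 0.3841, 0.3623, 0.0435]
Σpᵢ² = (841 + 2809 + 2500 + 36)/138² = 6186/19044
Gini = 1 - Σpᵢ² = 1 - 6186/19044 = 0.6752

0.6752


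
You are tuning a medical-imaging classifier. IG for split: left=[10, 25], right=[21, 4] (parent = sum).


Parent = [31, 29], H_parent = 0.9992
H_left = 0.8631 (n=35), H_right = 0.6343 (n=25)
H_children = (35/60)·0.8631 + (25/60)·0.6343 = 0.7678
IG = 0.9992 - 0.7678 = 0.2314

0.2314


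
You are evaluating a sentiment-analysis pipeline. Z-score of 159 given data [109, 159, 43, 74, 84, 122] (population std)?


μ = 98.5, σ = 36.9989
z = (159 - 98.5)/36.9989 = 1.6352

1.6352


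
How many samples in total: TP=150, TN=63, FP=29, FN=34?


Total = TP + TN + FP + FN
= 150 + 63 + 29 + 34
= 276
(Predicted positive: 179, predicted negative: 97)

276


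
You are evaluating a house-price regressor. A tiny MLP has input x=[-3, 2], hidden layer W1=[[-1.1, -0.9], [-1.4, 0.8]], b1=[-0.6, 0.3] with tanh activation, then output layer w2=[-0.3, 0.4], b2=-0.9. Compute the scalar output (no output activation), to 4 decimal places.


z1[0] = (-1.1)·(-3) + (-0.9)·(2) - 0.6 = 0.9
z1[1] = (-1.4)·(-3) + (0.8)·(2) + 0.3 = 6.1
h = tanh(z1) = [0.7163, 1.0]
output = (-0.3)·(0.7163) + (0.4)·(1.0) - 0.9 = -0.7149

-0.7149


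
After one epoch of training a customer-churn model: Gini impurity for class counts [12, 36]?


Probabilities: [12/48, 36/48] ≈ [0.25, 0.75]
Σpᵢ² = (144 + 1296)/48² = 1440/2304
Gini = 1 - Σpᵢ² = 1 - 1440/2304 = 0.375

0.375


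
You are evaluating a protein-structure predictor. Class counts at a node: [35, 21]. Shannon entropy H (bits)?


Probabilities: [35/56, 21/56] ≈ [0.625, 0.375]
H = -((35/56)·log₂(35/56) + (21/56)·log₂(21/56))
  = 0.9544 bits

0.9544 bits


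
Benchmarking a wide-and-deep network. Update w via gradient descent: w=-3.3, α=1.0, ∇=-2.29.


w_new = w - α·∇
= -3.3 - 1.0·-2.29
= -3.3 + 2.29
= -1.01

-1.01


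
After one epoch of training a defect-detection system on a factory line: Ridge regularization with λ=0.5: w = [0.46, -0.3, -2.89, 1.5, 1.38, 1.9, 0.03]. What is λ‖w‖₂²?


‖w‖₂² = (0.46)² + (-0.3)² + (-2.89)² + (1.5)² + (1.38)² + (1.9)² + (0.03)²
     = 0.2116 + 0.09 + 8.3521 + 2.25 + 1.9044 + 3.61 + 0.0009
     = 16.419
λ·‖w‖₂² = 0.5·16.419 = 8.2095

8.2095


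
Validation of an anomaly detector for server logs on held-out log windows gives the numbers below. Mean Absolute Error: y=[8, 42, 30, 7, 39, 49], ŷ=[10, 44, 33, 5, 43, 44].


Absolute errors: |8-10|=2, |42-44|=2, |30-33|=3, |7-5|=2, |39-43|=4, |49-44|=5
Sum = 18
MAE = 18/6 = 3

3


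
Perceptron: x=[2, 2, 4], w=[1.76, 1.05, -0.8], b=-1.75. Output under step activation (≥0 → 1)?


z = (2)·(1.76) + (2)·(1.05) + (4)·(-0.8) - 1.75
  = 0.67
step(z) = 1 (z≥0)

1


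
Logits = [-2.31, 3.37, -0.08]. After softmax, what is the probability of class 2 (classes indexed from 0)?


Exponentials: e^-2.31=0.0993, e^3.37=29.0785, e^-0.08=0.9231
Sum = 30.1009
Softmax = [0.0033, 0.966, 0.0307]
p[2] = 0.9231/30.1009 = 0.0307

0.0307


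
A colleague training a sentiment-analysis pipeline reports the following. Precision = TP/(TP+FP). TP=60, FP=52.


Precision = TP/(TP+FP)
= 60/(60+52)
= 60/112 = 53.57%

53.57%


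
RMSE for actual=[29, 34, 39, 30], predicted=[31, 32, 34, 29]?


MSE = 34/4 = 8.5
RMSE = √(34/4) = 2.9155

2.9155


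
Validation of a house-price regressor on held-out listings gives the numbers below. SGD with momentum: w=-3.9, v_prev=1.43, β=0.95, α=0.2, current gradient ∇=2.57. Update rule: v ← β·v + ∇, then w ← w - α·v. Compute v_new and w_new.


v_new = 0.95·1.43 + 2.57 = 1.3585 + 2.57 = 3.9285
w_new = -3.9 - 0.2·3.9285 = -3.9 - 0.7857 = -4.6857

v_new=3.9285, w_new=-4.6857


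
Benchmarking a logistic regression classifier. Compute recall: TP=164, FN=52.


Recall = TP/(TP+FN)
= 164/(164+52)
= 164/216 = 75.93%

75.93%


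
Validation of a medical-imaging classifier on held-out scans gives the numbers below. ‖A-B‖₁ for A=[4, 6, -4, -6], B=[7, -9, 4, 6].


d = |4-7| + |6+ 9| + |-4-4| + |-6-6|
  = 3 + 15 + 8 + 12
  = 38

38


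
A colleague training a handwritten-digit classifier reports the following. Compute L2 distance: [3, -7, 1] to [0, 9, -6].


d = √((3-0)² + (-7-9)² + (1+ 6)²)
  = √(9 + 256 + 49)
  = √314 = 17.72

17.72


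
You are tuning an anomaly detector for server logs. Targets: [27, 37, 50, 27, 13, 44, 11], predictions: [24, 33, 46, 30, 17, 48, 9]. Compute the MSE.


Squared errors: (27-24)²=9, (37-33)²=16, (50-46)²=16, (27-30)²=9, (13-17)²=16, (44-48)²=16, (11-9)²=4
Sum = 86
MSE = 86/7 = 86/7

86/7


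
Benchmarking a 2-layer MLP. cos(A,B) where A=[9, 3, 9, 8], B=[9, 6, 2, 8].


A·B = 9·9 + 3·6 + 9·2 + 8·8 = 181
‖A‖ = √235 = 15.3297, ‖B‖ = √185 = 13.6015
cos = 181/(√235·√185) = 181/√43475 = 0.8681

0.8681


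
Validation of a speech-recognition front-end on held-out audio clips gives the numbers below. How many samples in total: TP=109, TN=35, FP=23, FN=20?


Total = TP + TN + FP + FN
= 109 + 35 + 23 + 20
= 187
(Predicted positive: 132, predicted negative: 55)

187


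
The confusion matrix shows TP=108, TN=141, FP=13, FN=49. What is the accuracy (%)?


Accuracy = (TP+TN)/(TP+TN+FP+FN)
= (108+141)/(311)
= 249/311 = 80.06%

80.06%


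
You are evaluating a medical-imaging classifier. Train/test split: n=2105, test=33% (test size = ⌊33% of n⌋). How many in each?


Test = ⌊2105·33/100⌋ = 694
Train = 2105 - 694 = 1411

Train: 1411, Test: 694


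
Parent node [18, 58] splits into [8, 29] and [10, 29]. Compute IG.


Parent = [18, 58], H_parent = 0.7897
H_left = 0.7532 (n=37), H_right = 0.8213 (n=39)
H_children = (37/76)·0.7532 + (39/76)·0.8213 = 0.7881
IG = 0.7897 - 0.7881 = 0.0016

0.0016


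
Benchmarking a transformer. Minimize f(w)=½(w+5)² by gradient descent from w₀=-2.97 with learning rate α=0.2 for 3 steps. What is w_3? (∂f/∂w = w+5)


step 1: grad = -2.97+5 = 2.03; w = -2.97 - 0.2·(2.03) = -3.376
step 2: grad = -3.376+5 = 1.624; w = -3.376 - 0.2·(1.624) = -3.7008
step 3: grad = -3.7008+5 = 1.2992; w = -3.7008 - 0.2·(1.2992) = -3.96064

-3.96064


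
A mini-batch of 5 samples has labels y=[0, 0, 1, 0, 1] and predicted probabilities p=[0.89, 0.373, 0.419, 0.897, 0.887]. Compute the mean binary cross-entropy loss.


L[0] = -ln(1-0.89) = -ln(0.11) = 2.2073
L[1] = -ln(1-0.373) = -ln(0.627) = 0.4668
L[2] = -ln(0.419) = 0.8699
L[3] = -ln(1-0.897) = -ln(0.103) = 2.273
L[4] = -ln(0.887) = 0.1199
mean = (2.2073 + 0.4668 + 0.8699 + 2.273 + 0.1199)/5 = 1.1874

1.1874


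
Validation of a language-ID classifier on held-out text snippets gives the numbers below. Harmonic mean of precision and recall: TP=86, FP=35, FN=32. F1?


Precision = 86/121 = 0.7107
Recall = 86/118 = 0.7288
F1 = 2·P·R/(P+R) = 2·TP/(2·TP+FP+FN) = 172/(172+35+32) = 172/239 = 0.7197

0.7197


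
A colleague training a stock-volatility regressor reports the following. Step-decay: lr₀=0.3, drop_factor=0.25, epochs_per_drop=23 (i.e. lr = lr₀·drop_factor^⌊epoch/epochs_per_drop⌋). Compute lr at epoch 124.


n_drops = ⌊124/23⌋ = 5
lr = 0.3·0.25^5 = 0.3·0.0009765625 = 0.00029296875

0.00029296875


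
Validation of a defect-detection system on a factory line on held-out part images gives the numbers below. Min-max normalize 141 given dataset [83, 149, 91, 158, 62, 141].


min=62, max=158
(141-62)/(158-62) = 79/96 = 0.8229

0.8229


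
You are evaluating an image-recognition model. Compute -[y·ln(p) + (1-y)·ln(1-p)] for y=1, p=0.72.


BCE = -[y·ln(p) + (1-y)·ln(1-p)]
= -1·ln(0.72) - 0
= -ln(0.72) = 0.3285

0.3285


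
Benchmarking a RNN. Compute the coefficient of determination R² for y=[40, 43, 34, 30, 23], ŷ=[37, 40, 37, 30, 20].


ȳ = 34
SS_res = Σ(y-ŷ)² = 36
SS_tot = Σ(y-ȳ)² = 254
R² = 1 - SS_res/SS_tot = 1 - 0.1417 = 0.8583

0.8583


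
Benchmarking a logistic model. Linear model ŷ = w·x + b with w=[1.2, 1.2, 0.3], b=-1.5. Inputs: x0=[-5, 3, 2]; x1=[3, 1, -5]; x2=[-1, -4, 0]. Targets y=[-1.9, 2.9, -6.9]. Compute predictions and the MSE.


ŷ0 = (1.2)·(-5) + (1.2)·(3) + (0.3)·(2) - 1.5 = -3.3
ŷ1 = (1.2)·(3) + (1.2)·(1) + (0.3)·(-5) - 1.5 = 1.8
ŷ2 = (1.2)·(-1) + (1.2)·(-4) + (0.3)·(0) - 1.5 = -7.5
errors² = [1.96, 1.21, 0.36]
MSE = 3.5300/3 = 1.1767

1.1767


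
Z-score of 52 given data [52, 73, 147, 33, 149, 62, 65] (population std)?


μ = 83, σ = 42.725
z = (52 - 83)/42.725 = -0.7256

-0.7256


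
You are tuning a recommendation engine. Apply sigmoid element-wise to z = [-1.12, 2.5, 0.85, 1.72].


σ(-1.12) = 1/(1+e^1.12) = 0.246
σ(2.5) = 1/(1+e^-2.5) = 0.9241
σ(0.85) = 1/(1+e^-0.85) = 0.7006
σ(1.72) = 1/(1+e^-1.72) = 0.8481
result = [0.246, 0.9241, 0.7006, 0.8481]

[0.246, 0.9241, 0.7006, 0.8481]


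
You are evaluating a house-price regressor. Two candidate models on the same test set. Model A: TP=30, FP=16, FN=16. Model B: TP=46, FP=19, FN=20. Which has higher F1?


Model A: P=30/46=0.6522, R=30/46=0.6522, F1=2PR/(P+R)=2TP/(2TP+FP+FN)=60/92=0.6522
Model B: P=46/65=0.7077, R=46/66=0.697, F1=2PR/(P+R)=2TP/(2TP+FP+FN)=92/131=0.7023
0.6522 < 0.7023 → Model B

Model B


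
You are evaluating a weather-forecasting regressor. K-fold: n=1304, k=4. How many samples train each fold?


Fold size = 1304/4 = 326
Training per fold = 1304 - 326 = 978

978


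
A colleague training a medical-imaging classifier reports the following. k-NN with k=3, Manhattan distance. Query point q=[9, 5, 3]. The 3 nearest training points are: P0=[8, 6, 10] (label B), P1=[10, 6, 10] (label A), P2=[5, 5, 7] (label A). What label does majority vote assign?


d(q,P0) = 9  (label B)
d(q,P1) = 9  (label A)
d(q,P2) = 8  (label A)
Votes: A=2, B=1
Majority → A

A


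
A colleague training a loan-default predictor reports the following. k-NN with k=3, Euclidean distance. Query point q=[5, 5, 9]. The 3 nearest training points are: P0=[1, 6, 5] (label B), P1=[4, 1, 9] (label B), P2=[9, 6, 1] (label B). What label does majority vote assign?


d(q,P0) = 5.7446  (label B)
d(q,P1) = 4.1231  (label B)
d(q,P2) = 9.0  (label B)
Votes: A=0, B=3
Majority → B

B


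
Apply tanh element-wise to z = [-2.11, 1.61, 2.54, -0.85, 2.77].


tanh(-2.11) = -0.971
tanh(1.61) = 0.9232
tanh(2.54) = 0.9876
tanh(-0.85) = -0.6911
tanh(2.77) = 0.9922
result = [-0.971, 0.9232, 0.9876, -0.6911, 0.9922]

[-0.971, 0.9232, 0.9876, -0.6911, 0.9922]


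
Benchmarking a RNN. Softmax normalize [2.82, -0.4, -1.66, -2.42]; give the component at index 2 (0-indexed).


Exponentials: e^2.82=16.7769, e^-0.4=0.6703, e^-1.66=0.1901, e^-2.42=0.0889
Sum = 17.7262
Softmax = [0.9464, 0.0378, 0.0107, 0.005]
p[2] = 0.1901/17.7262 = 0.0107

0.0107


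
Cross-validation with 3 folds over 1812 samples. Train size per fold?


Fold size = 1812/3 = 604
Training per fold = 1812 - 604 = 1208

1208


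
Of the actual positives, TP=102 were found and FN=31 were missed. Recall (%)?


Recall = TP/(TP+FN)
= 102/(102+31)
= 102/133 = 76.69%

76.69%


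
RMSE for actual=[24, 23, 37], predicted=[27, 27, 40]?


MSE = 34/3 = 11.3333
RMSE = √(34/3) = 3.3665

3.3665


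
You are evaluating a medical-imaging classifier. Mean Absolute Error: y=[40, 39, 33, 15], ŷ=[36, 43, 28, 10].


Absolute errors: |40-36|=4, |39-43|=4, |33-28|=5, |15-10|=5
Sum = 18
MAE = 18/4 = 9/2

9/2


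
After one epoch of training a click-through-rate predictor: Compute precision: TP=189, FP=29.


Precision = TP/(TP+FP)
= 189/(189+29)
= 189/218 = 86.7%

86.7%


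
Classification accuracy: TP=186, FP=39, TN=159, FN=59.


Accuracy = (TP+TN)/(TP+TN+FP+FN)
= (186+159)/(443)
= 345/443 = 77.88%

77.88%


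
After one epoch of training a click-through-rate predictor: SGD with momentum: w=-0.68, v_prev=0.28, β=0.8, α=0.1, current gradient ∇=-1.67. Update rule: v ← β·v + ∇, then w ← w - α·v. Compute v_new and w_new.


v_new = 0.8·0.28 - 1.67 = 0.224 - 1.67 = -1.446
w_new = -0.68 - 0.1·-1.446 = -0.68 + 0.1446 = -0.5354

v_new=-1.446, w_new=-0.5354


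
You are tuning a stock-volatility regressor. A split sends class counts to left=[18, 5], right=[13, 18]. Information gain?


Parent = [31, 23], H_parent = 0.9841
H_left = 0.7554 (n=23), H_right = 0.9812 (n=31)
H_children = (23/54)·0.7554 + (31/54)·0.9812 = 0.885
IG = 0.9841 - 0.885 = 0.0991

0.0991


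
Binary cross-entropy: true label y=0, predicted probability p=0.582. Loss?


BCE = -[y·ln(p) + (1-y)·ln(1-p)]
= -0 - 1·ln(1-0.582)
= -ln(0.418) = 0.8723

0.8723


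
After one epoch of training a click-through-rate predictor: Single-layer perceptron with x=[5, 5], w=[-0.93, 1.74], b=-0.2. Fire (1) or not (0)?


z = (5)·(-0.93) + (5)·(1.74) - 0.2
  = 3.85
step(z) = 1 (z≥0)

1


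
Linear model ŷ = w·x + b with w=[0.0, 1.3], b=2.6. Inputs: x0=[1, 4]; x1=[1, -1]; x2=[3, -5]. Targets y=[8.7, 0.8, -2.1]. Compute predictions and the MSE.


ŷ0 = (0.0)·(1) + (1.3)·(4) + 2.6 = 7.8
ŷ1 = (0.0)·(1) + (1.3)·(-1) + 2.6 = 1.3
ŷ2 = (0.0)·(3) + (1.3)·(-5) + 2.6 = -3.9
errors² = [0.81, 0.25, 3.24]
MSE = 4.3000/3 = 1.4333

1.4333


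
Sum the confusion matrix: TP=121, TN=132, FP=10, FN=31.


Total = TP + TN + FP + FN
= 121 + 132 + 10 + 31
= 294
(Predicted positive: 131, predicted negative: 163)

294


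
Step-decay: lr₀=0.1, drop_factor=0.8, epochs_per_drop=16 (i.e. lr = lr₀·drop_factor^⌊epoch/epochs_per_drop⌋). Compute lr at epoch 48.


n_drops = ⌊48/16⌋ = 3
lr = 0.1·0.8^3 = 0.1·0.512 = 0.0512

0.0512


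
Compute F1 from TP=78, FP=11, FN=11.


Precision = 78/89 = 0.8764
Recall = 78/89 = 0.8764
F1 = 2·P·R/(P+R) = 2·TP/(2·TP+FP+FN) = 156/(156+11+11) = 156/178 = 0.8764

0.8764


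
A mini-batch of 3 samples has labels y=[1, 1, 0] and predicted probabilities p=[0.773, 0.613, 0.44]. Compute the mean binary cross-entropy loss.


L[0] = -ln(0.773) = 0.2575
L[1] = -ln(0.613) = 0.4894
L[2] = -ln(1-0.44) = -ln(0.56) = 0.5798
mean = (0.2575 + 0.4894 + 0.5798)/3 = 0.4422

0.4422


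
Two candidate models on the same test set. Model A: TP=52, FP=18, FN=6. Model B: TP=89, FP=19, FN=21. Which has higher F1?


Model A: P=52/70=0.7429, R=52/58=0.8966, F1=2PR/(P+R)=2TP/(2TP+FP+FN)=104/128=0.8125
Model B: P=89/108=0.8241, R=89/110=0.8091, F1=2PR/(P+R)=2TP/(2TP+FP+FN)=178/218=0.8165
0.8125 < 0.8165 → Model B

Model B


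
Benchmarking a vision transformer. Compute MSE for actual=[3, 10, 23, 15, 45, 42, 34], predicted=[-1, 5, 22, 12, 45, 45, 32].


Squared errors: (3+ 1)²=16, (10-5)²=25, (23-22)²=1, (15-12)²=9, (45-45)²=0, (42-45)²=9, (34-32)²=4
Sum = 64
MSE = 64/7 = 64/7

64/7


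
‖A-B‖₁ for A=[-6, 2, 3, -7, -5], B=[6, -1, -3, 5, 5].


d = |-6-6| + |2+ 1| + |3+ 3| + |-7-5| + |-5-5|
  = 12 + 3 + 6 + 12 + 10
  = 43

43


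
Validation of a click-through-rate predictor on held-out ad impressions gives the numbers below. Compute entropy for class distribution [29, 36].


Probabilities: [29/65, 36/65] ≈ [0.4462, 0.5538]
H = -((29/65)·log₂(29/65) + (36/65)·log₂(36/65))
  = 0.9916 bits

0.9916 bits


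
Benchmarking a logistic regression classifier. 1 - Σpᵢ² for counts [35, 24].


Probabilities: [35/59, 24/59] ≈ [0.5932, 0.4068]
Σpᵢ² = (1225 + 576)/59² = 1801/3481
Gini = 1 - Σpᵢ² = 1 - 1801/3481 = 0.4826

0.4826


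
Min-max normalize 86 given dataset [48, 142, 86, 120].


min=48, max=142
(86-48)/(142-48) = 38/94 = 0.4043

0.4043


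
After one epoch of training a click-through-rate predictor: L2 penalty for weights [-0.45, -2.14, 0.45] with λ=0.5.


‖w‖₂² = (-0.45)² + (-2.14)² + (0.45)²
     = 0.2025 + 4.5796 + 0.2025
     = 4.9846
λ·‖w‖₂² = 0.5·4.9846 = 2.4923

2.4923


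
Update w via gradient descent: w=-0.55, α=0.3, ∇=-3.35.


w_new = w - α·∇
= -0.55 - 0.3·-3.35
= -0.55 + 1.005
= 0.455

0.455


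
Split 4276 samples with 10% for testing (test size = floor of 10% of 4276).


Test = ⌊4276·10/100⌋ = 427
Train = 4276 - 427 = 3849

Train: 3849, Test: 427


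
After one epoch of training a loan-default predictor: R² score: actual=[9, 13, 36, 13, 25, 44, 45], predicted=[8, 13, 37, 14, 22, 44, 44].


ȳ = 26.4286
SS_res = Σ(y-ŷ)² = 13
SS_tot = Σ(y-ȳ)² = 1411.71
R² = 1 - SS_res/SS_tot = 1 - 0.0092 = 0.9908

0.9908


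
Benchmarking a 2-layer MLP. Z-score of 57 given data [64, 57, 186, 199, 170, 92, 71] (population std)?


μ = 119.8571, σ = 57.8012
z = (57 - 119.8571)/57.8012 = -1.0875

-1.0875


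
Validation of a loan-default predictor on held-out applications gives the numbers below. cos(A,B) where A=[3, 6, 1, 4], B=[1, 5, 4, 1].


A·B = 3·1 + 6·5 + 1·4 + 4·1 = 41
‖A‖ = √62 = 7.874, ‖B‖ = √43 = 6.5574
cos = 41/(√62·√43) = 41/√2666 = 0.7941

0.7941


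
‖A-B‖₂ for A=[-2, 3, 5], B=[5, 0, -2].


d = √((-2-5)² + (3-0)² + (5+ 2)²)
  = √(49 + 9 + 49)
  = √107 = 10.3441

10.3441


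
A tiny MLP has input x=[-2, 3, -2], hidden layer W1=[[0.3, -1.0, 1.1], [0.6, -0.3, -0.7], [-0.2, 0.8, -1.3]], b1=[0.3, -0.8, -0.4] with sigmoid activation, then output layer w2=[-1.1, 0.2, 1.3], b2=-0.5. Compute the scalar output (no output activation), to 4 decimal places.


z1[0] = (0.3)·(-2) + (-1.0)·(3) + (1.1)·(-2) + 0.3 = -5.5
z1[1] = (0.6)·(-2) + (-0.3)·(3) + (-0.7)·(-2) - 0.8 = -1.5
z1[2] = (-0.2)·(-2) + (0.8)·(3) + (-1.3)·(-2) - 0.4 = 5.0
h = sigmoid(z1) = [0.0041, 0.1824, 0.9933]
output = (-1.1)·(0.0041) + (0.2)·(0.1824) + (1.3)·(0.9933) - 0.5 = 0.8233

0.8233


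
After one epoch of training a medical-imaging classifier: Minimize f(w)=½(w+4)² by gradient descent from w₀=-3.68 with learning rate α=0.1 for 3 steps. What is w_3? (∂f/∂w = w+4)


step 1: grad = -3.68+4 = 0.32; w = -3.68 - 0.1·(0.32) = -3.712
step 2: grad = -3.712+4 = 0.288; w = -3.712 - 0.1·(0.288) = -3.7408
step 3: grad = -3.7408+4 = 0.2592; w = -3.7408 - 0.1·(0.2592) = -3.76672

-3.76672


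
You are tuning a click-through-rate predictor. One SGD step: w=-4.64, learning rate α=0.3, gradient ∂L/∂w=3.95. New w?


w_new = w - α·∇
= -4.64 - 0.3·3.95
= -4.64 - 1.185
= -5.825

-5.825


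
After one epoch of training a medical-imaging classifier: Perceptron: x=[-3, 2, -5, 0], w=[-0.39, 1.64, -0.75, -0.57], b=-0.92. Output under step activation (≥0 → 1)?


z = (-3)·(-0.39) + (2)·(1.64) + (-5)·(-0.75) + (0)·(-0.57) - 0.92
  = 7.28
step(z) = 1 (z≥0)

1


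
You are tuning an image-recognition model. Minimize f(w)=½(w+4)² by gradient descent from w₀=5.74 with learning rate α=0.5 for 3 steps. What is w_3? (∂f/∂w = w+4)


step 1: grad = 5.74+4 = 9.74; w = 5.74 - 0.5·(9.74) = 0.87
step 2: grad = 0.87+4 = 4.87; w = 0.87 - 0.5·(4.87) = -1.565
step 3: grad = -1.565+4 = 2.435; w = -1.565 - 0.5·(2.435) = -2.7825

-2.7825


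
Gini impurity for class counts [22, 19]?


Probabilities: [22/41, 19/41] ≈ [0.5366, 0.4634]
Σpᵢ² = (484 + 361)/41² = 845/1681
Gini = 1 - Σpᵢ² = 1 - 845/1681 = 0.4973

0.4973


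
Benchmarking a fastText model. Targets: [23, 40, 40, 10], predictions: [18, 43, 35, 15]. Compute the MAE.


Absolute errors: |23-18|=5, |40-43|=3, |40-35|=5, |10-15|=5
Sum = 18
MAE = 18/4 = 9/2

9/2


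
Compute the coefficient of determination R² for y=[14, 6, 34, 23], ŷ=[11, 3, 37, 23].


ȳ = 19.25
SS_res = Σ(y-ŷ)² = 27
SS_tot = Σ(y-ȳ)² = 434.75
R² = 1 - SS_res/SS_tot = 1 - 0.0621 = 0.9379

0.9379


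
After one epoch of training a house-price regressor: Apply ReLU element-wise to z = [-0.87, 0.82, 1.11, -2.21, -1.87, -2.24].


ReLU(-0.87) = max(0, -0.87) = 0.0
ReLU(0.82) = max(0, 0.82) = 0.82
ReLU(1.11) = max(0, 1.11) = 1.11
ReLU(-2.21) = max(0, -2.21) = 0.0
ReLU(-1.87) = max(0, -1.87) = 0.0
ReLU(-2.24) = max(0, -2.24) = 0.0
result = [0.0, 0.82, 1.11, 0.0, 0.0, 0.0]

[0.0, 0.82, 1.11, 0.0, 0.0, 0.0]


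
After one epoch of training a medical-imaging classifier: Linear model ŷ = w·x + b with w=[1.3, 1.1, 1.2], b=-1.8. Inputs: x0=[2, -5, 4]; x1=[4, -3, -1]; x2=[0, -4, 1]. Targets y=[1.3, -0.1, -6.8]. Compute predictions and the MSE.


ŷ0 = (1.3)·(2) + (1.1)·(-5) + (1.2)·(4) - 1.8 = 0.1
ŷ1 = (1.3)·(4) + (1.1)·(-3) + (1.2)·(-1) - 1.8 = -1.1
ŷ2 = (1.3)·(0) + (1.1)·(-4) + (1.2)·(1) - 1.8 = -5.0
errors² = [1.44, 1.0, 3.24]
MSE = 5.6800/3 = 1.8933

1.8933


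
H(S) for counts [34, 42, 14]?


Probabilities: [34/90, 42/90, 14/90] ≈ [0.3778, 0.4667, 0.1556]
H = -((34/90)·log₂(34/90) + (42/90)·log₂(42/90) + (14/90)·log₂(14/90))
  = 1.4613 bits

1.4613 bits


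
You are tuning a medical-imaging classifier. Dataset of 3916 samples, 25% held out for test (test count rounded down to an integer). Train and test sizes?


Test = ⌊3916·25/100⌋ = 979
Train = 3916 - 979 = 2937

Train: 2937, Test: 979


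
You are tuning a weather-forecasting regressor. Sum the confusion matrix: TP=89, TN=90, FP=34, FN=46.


Total = TP + TN + FP + FN
= 89 + 90 + 34 + 46
= 259
(Predicted positive: 123, predicted negative: 136)

259


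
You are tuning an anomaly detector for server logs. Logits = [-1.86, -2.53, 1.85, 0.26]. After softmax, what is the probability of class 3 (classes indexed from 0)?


Exponentials: e^-1.86=0.1557, e^-2.53=0.0797, e^1.85=6.3598, e^0.26=1.2969
Sum = 7.8921
Softmax = [0.0197, 0.0101, 0.8058, 0.1643]
p[3] = 1.2969/7.8921 = 0.1643

0.1643


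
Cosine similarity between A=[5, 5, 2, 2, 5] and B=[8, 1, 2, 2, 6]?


A·B = 5·8 + 5·1 + 2·2 + 2·2 + 5·6 = 83
‖A‖ = √83 = 9.1104, ‖B‖ = √109 = 10.4403
cos = 83/(√83·√109) = 83/√9047 = 0.8726

0.8726


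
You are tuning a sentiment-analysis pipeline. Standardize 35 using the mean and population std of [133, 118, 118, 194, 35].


μ = 119.6, σ = 50.7488
z = (35 - 119.6)/50.7488 = -1.667

-1.667


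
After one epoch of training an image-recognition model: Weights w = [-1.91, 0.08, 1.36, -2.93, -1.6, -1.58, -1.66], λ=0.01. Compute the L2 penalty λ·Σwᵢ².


‖w‖₂² = (-1.91)² + (0.08)² + (1.36)² + (-2.93)² + (-1.6)² + (-1.58)² + (-1.66)²
     = 3.6481 + 0.0064 + 1.8496 + 8.5849 + 2.56 + 2.4964 + 2.7556
     = 21.901
λ·‖w‖₂² = 0.01·21.901 = 0.21901

0.21901


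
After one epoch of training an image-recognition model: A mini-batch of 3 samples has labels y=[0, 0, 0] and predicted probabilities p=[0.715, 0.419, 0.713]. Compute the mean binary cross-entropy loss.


L[0] = -ln(1-0.715) = -ln(0.285) = 1.2553
L[1] = -ln(1-0.419) = -ln(0.581) = 0.543
L[2] = -ln(1-0.713) = -ln(0.287) = 1.2483
mean = (1.2553 + 0.543 + 1.2483)/3 = 1.0155

1.0155


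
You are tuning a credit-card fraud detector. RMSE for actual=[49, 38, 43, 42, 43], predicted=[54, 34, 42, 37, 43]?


MSE = 67/5 = 13.4
RMSE = √(67/5) = 3.6606

3.6606


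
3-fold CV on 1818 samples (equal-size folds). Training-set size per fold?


Fold size = 1818/3 = 606
Training per fold = 1818 - 606 = 1212

1212


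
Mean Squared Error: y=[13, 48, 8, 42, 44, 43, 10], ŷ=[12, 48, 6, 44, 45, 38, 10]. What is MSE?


Squared errors: (13-12)²=1, (48-48)²=0, (8-6)²=4, (42-44)²=4, (44-45)²=1, (43-38)²=25, (10-10)²=0
Sum = 35
MSE = 35/7 = 5

5


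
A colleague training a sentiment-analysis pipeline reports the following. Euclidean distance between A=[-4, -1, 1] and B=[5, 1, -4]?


d = √((-4-5)² + (-1-1)² + (1+ 4)²)
  = √(81 + 4 + 25)
  = √110 = 10.4881

10.4881


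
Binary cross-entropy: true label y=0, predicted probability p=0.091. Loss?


BCE = -[y·ln(p) + (1-y)·ln(1-p)]
= -0 - 1·ln(1-0.091)
= -ln(0.909) = 0.0954

0.0954


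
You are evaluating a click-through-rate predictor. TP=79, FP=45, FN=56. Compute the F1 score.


Precision = 79/124 = 0.6371
Recall = 79/135 = 0.5852
F1 = 2·P·R/(P+R) = 2·TP/(2·TP+FP+FN) = 158/(158+45+56) = 158/259 = 0.61

0.61


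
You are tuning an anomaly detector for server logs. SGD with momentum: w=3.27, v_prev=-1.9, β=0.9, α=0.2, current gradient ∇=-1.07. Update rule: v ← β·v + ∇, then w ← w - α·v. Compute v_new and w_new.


v_new = 0.9·-1.9 - 1.07 = -1.71 - 1.07 = -2.78
w_new = 3.27 - 0.2·-2.78 = 3.27 + 0.556 = 3.826

v_new=-2.78, w_new=3.826


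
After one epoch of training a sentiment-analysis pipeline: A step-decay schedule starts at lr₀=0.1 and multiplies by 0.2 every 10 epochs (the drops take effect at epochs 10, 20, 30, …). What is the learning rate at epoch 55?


n_drops = ⌊55/10⌋ = 5
lr = 0.1·0.2^5 = 0.1·0.00032 = 0.000032

0.000032


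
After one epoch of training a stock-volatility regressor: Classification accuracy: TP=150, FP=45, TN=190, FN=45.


Accuracy = (TP+TN)/(TP+TN+FP+FN)
= (150+190)/(430)
= 340/430 = 79.07%

79.07%


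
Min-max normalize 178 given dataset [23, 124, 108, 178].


min=23, max=178
(178-23)/(178-23) = 155/155 = 1.0

1.0


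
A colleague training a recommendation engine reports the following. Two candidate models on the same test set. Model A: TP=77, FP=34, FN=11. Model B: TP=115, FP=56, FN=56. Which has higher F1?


Model A: P=77/111=0.6937, R=77/88=0.875, F1=2PR/(P+R)=2TP/(2TP+FP+FN)=154/199=0.7739
Model B: P=115/171=0.6725, R=115/171=0.6725, F1=2PR/(P+R)=2TP/(2TP+FP+FN)=230/342=0.6725
0.7739 > 0.6725 → Model A

Model A


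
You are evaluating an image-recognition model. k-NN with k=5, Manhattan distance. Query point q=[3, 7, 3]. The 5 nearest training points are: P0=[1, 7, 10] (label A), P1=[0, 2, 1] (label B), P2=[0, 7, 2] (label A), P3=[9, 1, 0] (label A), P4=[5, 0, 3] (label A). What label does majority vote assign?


d(q,P0) = 9  (label A)
d(q,P1) = 10  (label B)
d(q,P2) = 4  (label A)
d(q,P3) = 15  (label A)
d(q,P4) = 9  (label A)
Votes: A=4, B=1
Majority → A

A


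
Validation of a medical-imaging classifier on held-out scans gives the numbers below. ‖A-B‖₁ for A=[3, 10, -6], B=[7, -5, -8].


d = |3-7| + |10+ 5| + |-6+ 8|
  = 4 + 15 + 2
  = 21

21


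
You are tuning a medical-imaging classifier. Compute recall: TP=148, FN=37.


Recall = TP/(TP+FN)
= 148/(148+37)
= 148/185 = 80.0%

80.0%


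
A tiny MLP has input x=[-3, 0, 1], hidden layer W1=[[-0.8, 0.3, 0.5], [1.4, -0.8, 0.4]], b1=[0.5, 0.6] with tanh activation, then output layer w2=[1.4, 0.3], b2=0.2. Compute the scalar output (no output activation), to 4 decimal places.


z1[0] = (-0.8)·(-3) + (0.3)·(0) + (0.5)·(1) + 0.5 = 3.4
z1[1] = (1.4)·(-3) + (-0.8)·(0) + (0.4)·(1) + 0.6 = -3.2
h = tanh(z1) = [0.9978, -0.9967]
output = (1.4)·(0.9978) + (0.3)·(-0.9967) + 0.2 = 1.2979

1.2979


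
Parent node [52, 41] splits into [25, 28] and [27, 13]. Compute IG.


Parent = [52, 41], H_parent = 0.9899
H_left = 0.9977 (n=53), H_right = 0.9097 (n=40)
H_children = (53/93)·0.9977 + (40/93)·0.9097 = 0.9599
IG = 0.9899 - 0.9599 = 0.03

0.03


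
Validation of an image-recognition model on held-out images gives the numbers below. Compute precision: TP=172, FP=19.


Precision = TP/(TP+FP)
= 172/(172+19)
= 172/191 = 90.05%

90.05%


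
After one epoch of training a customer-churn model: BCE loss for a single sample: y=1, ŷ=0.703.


BCE = -[y·ln(p) + (1-y)·ln(1-p)]
= -1·ln(0.703) - 0
= -ln(0.703) = 0.3524

0.3524


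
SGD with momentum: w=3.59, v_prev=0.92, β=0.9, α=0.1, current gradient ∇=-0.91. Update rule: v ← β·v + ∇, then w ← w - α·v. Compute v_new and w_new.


v_new = 0.9·0.92 - 0.91 = 0.828 - 0.91 = -0.082
w_new = 3.59 - 0.1·-0.082 = 3.59 + 0.0082 = 3.5982

v_new=-0.082, w_new=3.5982


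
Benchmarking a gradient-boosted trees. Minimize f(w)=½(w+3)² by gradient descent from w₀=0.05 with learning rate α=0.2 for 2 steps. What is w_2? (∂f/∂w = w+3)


step 1: grad = 0.05+3 = 3.05; w = 0.05 - 0.2·(3.05) = -0.56
step 2: grad = -0.56+3 = 2.44; w = -0.56 - 0.2·(2.44) = -1.048

-1.048


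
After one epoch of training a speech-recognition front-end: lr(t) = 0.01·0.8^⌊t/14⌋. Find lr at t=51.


n_drops = ⌊51/14⌋ = 3
lr = 0.01·0.8^3 = 0.01·0.512 = 0.00512

0.00512


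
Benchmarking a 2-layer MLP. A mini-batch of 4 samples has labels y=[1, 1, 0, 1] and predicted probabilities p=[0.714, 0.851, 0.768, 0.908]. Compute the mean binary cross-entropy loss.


L[0] = -ln(0.714) = 0.3369
L[1] = -ln(0.851) = 0.1613
L[2] = -ln(1-0.768) = -ln(0.232) = 1.461
L[3] = -ln(0.908) = 0.0965
mean = (0.3369 + 0.1613 + 1.461 + 0.0965)/4 = 0.5139

0.5139


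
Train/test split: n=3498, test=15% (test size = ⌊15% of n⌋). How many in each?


Test = ⌊3498·15/100⌋ = 524
Train = 3498 - 524 = 2974

Train: 2974, Test: 524


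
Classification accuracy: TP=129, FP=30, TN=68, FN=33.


Accuracy = (TP+TN)/(TP+TN+FP+FN)
= (129+68)/(260)
= 197/260 = 75.77%

75.77%


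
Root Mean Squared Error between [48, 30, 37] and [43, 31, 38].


MSE = 27/3 = 9
RMSE = √(27/3) = 3.0

3.0


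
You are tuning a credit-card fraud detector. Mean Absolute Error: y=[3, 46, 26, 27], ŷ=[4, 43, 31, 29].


Absolute errors: |3-4|=1, |46-43|=3, |26-31|=5, |27-29|=2
Sum = 11
MAE = 11/4 = 11/4

11/4


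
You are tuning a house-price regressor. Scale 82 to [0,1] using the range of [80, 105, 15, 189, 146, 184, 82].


min=15, max=189
(82-15)/(189-15) = 67/174 = 0.3851

0.3851


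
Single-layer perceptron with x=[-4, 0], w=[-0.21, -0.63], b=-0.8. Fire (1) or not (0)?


z = (-4)·(-0.21) + (0)·(-0.63) - 0.8
  = 0.04
step(z) = 1 (z≥0)

1


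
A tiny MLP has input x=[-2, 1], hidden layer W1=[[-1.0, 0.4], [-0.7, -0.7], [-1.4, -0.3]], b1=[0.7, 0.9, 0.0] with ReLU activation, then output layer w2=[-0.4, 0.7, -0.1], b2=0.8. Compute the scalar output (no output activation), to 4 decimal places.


z1[0] = (-1.0)·(-2) + (0.4)·(1) + 0.7 = 3.1
z1[1] = (-0.7)·(-2) + (-0.7)·(1) + 0.9 = 1.6
z1[2] = (-1.4)·(-2) + (-0.3)·(1) + 0.0 = 2.5
h = ReLU(z1) = [3.1, 1.6, 2.5]
output = (-0.4)·(3.1) + (0.7)·(1.6) + (-0.1)·(2.5) + 0.8 = 0.43

0.43


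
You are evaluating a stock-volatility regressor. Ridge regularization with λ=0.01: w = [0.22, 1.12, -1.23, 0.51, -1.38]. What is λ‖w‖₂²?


‖w‖₂² = (0.22)² + (1.12)² + (-1.23)² + (0.51)² + (-1.38)²
     = 0.0484 + 1.2544 + 1.5129 + 0.2601 + 1.9044
     = 4.9802
λ·‖w‖₂² = 0.01·4.9802 = 0.049802

0.049802


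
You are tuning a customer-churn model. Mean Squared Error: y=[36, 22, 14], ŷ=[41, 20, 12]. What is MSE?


Squared errors: (36-41)²=25, (22-20)²=4, (14-12)²=4
Sum = 33
MSE = 33/3 = 11

11


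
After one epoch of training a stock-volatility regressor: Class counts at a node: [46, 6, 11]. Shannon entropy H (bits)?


Probabilities: [46/63, 6/63, 11/63] ≈ [0.7302, 0.0952, 0.1746]
H = -((46/63)·log₂(46/63) + (6/63)·log₂(6/63) + (11/63)·log₂(11/63))
  = 1.094 bits

1.094 bits


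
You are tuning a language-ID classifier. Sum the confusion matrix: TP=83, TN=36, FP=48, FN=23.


Total = TP + TN + FP + FN
= 83 + 36 + 48 + 23
= 190
(Predicted positive: 131, predicted negative: 59)

190


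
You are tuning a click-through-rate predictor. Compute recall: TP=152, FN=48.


Recall = TP/(TP+FN)
= 152/(152+48)
= 152/200 = 76.0%

76.0%


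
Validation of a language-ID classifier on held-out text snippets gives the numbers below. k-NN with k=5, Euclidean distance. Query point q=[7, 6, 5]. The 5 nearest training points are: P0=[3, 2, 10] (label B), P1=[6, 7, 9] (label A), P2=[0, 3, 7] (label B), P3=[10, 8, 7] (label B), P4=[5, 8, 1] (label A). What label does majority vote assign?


d(q,P0) = 7.5498  (label B)
d(q,P1) = 4.2426  (label A)
d(q,P2) = 7.874  (label B)
d(q,P3) = 4.1231  (label B)
d(q,P4) = 4.899  (label A)
Votes: A=2, B=3
Majority → B

B


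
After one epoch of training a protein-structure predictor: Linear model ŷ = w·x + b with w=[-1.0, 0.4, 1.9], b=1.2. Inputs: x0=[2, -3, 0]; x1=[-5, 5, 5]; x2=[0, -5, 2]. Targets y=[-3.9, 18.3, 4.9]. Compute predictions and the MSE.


ŷ0 = (-1.0)·(2) + (0.4)·(-3) + (1.9)·(0) + 1.2 = -2.0
ŷ1 = (-1.0)·(-5) + (0.4)·(5) + (1.9)·(5) + 1.2 = 17.7
ŷ2 = (-1.0)·(0) + (0.4)·(-5) + (1.9)·(2) + 1.2 = 3.0
errors² = [3.61, 0.36, 3.61]
MSE = 7.5800/3 = 2.5267

2.5267


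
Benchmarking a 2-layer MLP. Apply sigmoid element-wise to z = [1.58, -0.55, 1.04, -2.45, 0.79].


σ(1.58) = 1/(1+e^-1.58) = 0.8292
σ(-0.55) = 1/(1+e^0.55) = 0.3659
σ(1.04) = 1/(1+e^-1.04) = 0.7389
σ(-2.45) = 1/(1+e^2.45) = 0.0794
σ(0.79) = 1/(1+e^-0.79) = 0.6878
result = [0.8292, 0.3659, 0.7389, 0.0794, 0.6878]

[0.8292, 0.3659, 0.7389, 0.0794, 0.6878]


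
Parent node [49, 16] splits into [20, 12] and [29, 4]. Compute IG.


Parent = [49, 16], H_parent = 0.8051
H_left = 0.9544 (n=32), H_right = 0.5328 (n=33)
H_children = (32/65)·0.9544 + (33/65)·0.5328 = 0.7404
IG = 0.8051 - 0.7404 = 0.0647

0.0647


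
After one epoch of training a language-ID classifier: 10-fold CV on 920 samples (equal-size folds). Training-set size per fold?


Fold size = 920/10 = 92
Training per fold = 920 - 92 = 828

828


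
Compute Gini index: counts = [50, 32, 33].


Probabilities: [50/115, 32/115, 33/115] ≈ [0.4348, 0.2783, 0.287]
Σpᵢ² = (2500 + 1024 + 1089)/115² = 4613/13225
Gini = 1 - Σpᵢ² = 1 - 4613/13225 = 0.6512

0.6512


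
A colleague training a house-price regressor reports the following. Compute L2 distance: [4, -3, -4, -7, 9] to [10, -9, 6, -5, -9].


d = √((4-10)² + (-3+ 9)² + (-4-6)² + (-7+ 5)² + (9+ 9)²)
  = √(36 + 36 + 100 + 4 + 324)
  = √500 = 22.3607

22.3607


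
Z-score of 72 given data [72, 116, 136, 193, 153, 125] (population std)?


μ = 132.5, σ = 36.7004
z = (72 - 132.5)/36.7004 = -1.6485

-1.6485


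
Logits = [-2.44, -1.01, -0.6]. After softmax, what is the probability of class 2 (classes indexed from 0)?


Exponentials: e^-2.44=0.0872, e^-1.01=0.3642, e^-0.6=0.5488
Sum = 1.0002
Softmax = [0.0871, 0.3641, 0.5487]
p[2] = 0.5488/1.0002 = 0.5487

0.5487


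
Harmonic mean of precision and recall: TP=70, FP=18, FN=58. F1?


Precision = 70/88 = 0.7955
Recall = 70/128 = 0.5469
F1 = 2·P·R/(P+R) = 2·TP/(2·TP+FP+FN) = 140/(140+18+58) = 140/216 = 0.6481

0.6481


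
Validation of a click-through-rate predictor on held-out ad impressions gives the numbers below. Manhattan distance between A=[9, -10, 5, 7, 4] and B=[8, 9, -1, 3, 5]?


d = |9-8| + |-10-9| + |5+ 1| + |7-3| + |4-5|
  = 1 + 19 + 6 + 4 + 1
  = 31

31


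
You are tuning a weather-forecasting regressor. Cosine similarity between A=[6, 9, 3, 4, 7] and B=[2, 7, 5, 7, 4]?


A·B = 6·2 + 9·7 + 3·5 + 4·7 + 7·4 = 146
‖A‖ = √191 = 13.8203, ‖B‖ = √143 = 11.9583
cos = 146/(√191·√143) = 146/√27313 = 0.8834

0.8834


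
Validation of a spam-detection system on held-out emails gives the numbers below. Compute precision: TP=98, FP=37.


Precision = TP/(TP+FP)
= 98/(98+37)
= 98/135 = 72.59%

72.59%


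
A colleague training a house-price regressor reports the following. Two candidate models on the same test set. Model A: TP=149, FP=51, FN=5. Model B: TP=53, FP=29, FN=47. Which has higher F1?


Model A: P=149/200=0.745, R=149/154=0.9675, F1=2PR/(P+R)=2TP/(2TP+FP+FN)=298/354=0.8418
Model B: P=53/82=0.6463, R=53/100=0.53, F1=2PR/(P+R)=2TP/(2TP+FP+FN)=106/182=0.5824
0.8418 > 0.5824 → Model A

Model A


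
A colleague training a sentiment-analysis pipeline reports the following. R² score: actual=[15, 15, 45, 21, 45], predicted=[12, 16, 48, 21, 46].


ȳ = 28.2
SS_res = Σ(y-ŷ)² = 20
SS_tot = Σ(y-ȳ)² = 964.8
R² = 1 - SS_res/SS_tot = 1 - 0.0207 = 0.9793

0.9793


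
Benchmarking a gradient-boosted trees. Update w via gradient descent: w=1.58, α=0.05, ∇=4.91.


w_new = w - α·∇
= 1.58 - 0.05·4.91
= 1.58 - 0.2455
= 1.3345

1.3345


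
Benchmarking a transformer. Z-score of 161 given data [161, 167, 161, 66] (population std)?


μ = 138.75, σ = 42.0736
z = (161 - 138.75)/42.0736 = 0.5288

0.5288


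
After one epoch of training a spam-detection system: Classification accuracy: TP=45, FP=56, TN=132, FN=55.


Accuracy = (TP+TN)/(TP+TN+FP+FN)
= (45+132)/(288)
= 177/288 = 61.46%

61.46%


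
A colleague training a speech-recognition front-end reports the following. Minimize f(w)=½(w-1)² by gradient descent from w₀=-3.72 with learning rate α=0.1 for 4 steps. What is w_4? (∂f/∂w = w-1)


step 1: grad = -3.72-1 = -4.72; w = -3.72 - 0.1·(-4.72) = -3.248
step 2: grad = -3.248-1 = -4.248; w = -3.248 - 0.1·(-4.248) = -2.8232
step 3: grad = -2.8232-1 = -3.8232; w = -2.8232 - 0.1·(-3.8232) = -2.44088
step 4: grad = -2.44088-1 = -3.44088; w = -2.44088 - 0.1·(-3.44088) = -2.096792

-2.096792


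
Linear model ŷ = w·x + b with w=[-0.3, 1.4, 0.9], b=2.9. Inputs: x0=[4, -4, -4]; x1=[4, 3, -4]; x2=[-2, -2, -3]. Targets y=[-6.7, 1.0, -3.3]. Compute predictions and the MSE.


ŷ0 = (-0.3)·(4) + (1.4)·(-4) + (0.9)·(-4) + 2.9 = -7.5
ŷ1 = (-0.3)·(4) + (1.4)·(3) + (0.9)·(-4) + 2.9 = 2.3
ŷ2 = (-0.3)·(-2) + (1.4)·(-2) + (0.9)·(-3) + 2.9 = -2.0
errors² = [0.64, 1.69, 1.69]
MSE = 4.0200/3 = 1.34

1.34
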